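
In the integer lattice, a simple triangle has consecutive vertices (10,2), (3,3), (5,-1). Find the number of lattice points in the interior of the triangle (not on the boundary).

12

By the shoelace formula, twice the signed area is |[10·3 − 3·2] + [3·(-1) − 5·3] + [5·2 − 10·(-1)]| = 26, so the area is 13.
Along each edge there are gcd(|Δx|,|Δy|)+1 lattice points, so counting each shared vertex once the boundary has gcd(7,1) + gcd(2,4) + gcd(5,3) = 1+2+1 = 4.
By Pick's theorem A = I + B/2 − 1, so I = 13 − 4/2 + 1 = 12.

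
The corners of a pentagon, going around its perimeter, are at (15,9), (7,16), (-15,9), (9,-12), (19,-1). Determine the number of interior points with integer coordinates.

489

Using the shoelace formula, 2A = |(15·16 − 7·9) + (7·9 − (-15)·16) + ((-15)·(-12) − 9·9) + (9·(-1) − 19·(-12)) + (19·9 − 15·(-1))| = 984, so the area is 492.
Along each edge there are gcd(|Δx|,|Δy|)+1 lattice points, so counting each shared vertex once the boundary has gcd(8,7) + gcd(22,7) + gcd(24,21) + gcd(10,11) + gcd(4,10) = 1+1+3+1+2 = 8.
By Pick's theorem A = I + B/2 − 1, so I = 492 − 8/2 + 1 = 489.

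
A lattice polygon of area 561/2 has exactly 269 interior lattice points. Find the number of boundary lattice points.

Pick's theorem gives A = I + B/2 − 1, so B = 2(A − I + 1) = 2(561/2 − 269 + 1) = 25.

25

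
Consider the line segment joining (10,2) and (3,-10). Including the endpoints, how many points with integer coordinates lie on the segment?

The number of lattice points on a segment between lattice points is gcd(|Δx|,|Δy|) + 1 = gcd(7,12) + 1 = 1 + 1 = 2.

2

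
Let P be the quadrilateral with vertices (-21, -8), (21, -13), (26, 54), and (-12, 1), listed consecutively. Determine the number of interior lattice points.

1347

By the shoelace formula, twice the signed area is |((-21)·(-13) − 21·(-8)) + (21·54 − 26·(-13)) + (26·1 − (-12)·54) + ((-12)·(-8) − (-21)·1)| = 2704, so the area is 1352.
Summing gcd(|Δx|,|Δy|) over the edges gives the boundary count: gcd(42,5) + gcd(5,67) + gcd(38,53) + gcd(9,9) = 1+1+1+9 = 12.
Pick's theorem gives I = A − B/2 + 1 = 1352 − 12/2 + 1 = 1347.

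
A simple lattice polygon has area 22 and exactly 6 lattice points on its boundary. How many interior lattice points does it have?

20

Pick's theorem A = I + B/2 − 1 rearranges to I = A − B/2 + 1 = 22 − 6/2 + 1 = 20.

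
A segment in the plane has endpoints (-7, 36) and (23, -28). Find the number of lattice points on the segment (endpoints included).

3

The number of lattice points on a segment between lattice points is gcd(|Δx|,|Δy|) + 1 = gcd(30,64) + 1 = 2 + 1 = 3.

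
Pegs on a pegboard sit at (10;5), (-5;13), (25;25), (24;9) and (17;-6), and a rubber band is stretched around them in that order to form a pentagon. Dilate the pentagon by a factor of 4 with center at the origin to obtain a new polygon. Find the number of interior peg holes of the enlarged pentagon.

6557

By the shoelace formula, twice the signed area is |[10·13 − (-5)·5] + [(-5)·25 − 25·13] + [25·9 − 24·25] + [24·(-6) − 17·9] + [17·5 − 10·(-6)]| = 822, so the area is 411.
The number of boundary lattice points is Σ gcd(|Δx|,|Δy|) = gcd(15,8) + gcd(30,12) + gcd(1,16) + gcd(7,15) + gcd(7,11) = 1+6+1+1+1 = 10.
Scaling by 4 multiplies the area by 4² = 16 (so the new area is 6576) and multiplies the boundary lattice-point count by 4, giving 40.
By Pick's theorem, the interior count of the dilated polygon is 6576 − 40/2 + 1 = 6557.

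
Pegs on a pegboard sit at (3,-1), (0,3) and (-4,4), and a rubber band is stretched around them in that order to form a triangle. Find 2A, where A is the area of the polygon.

13

By the shoelace formula, twice the signed area is |(3·3 − 0·(-1)) + (0·4 − (-4)·3) + ((-4)·(-1) − 3·4)| = 13, so the area is 6.5.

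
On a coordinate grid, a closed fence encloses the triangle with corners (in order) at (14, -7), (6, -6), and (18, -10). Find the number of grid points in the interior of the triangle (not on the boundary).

By the shoelace formula, twice the signed area is |[14·(-6) − 6·(-7)] + [6·(-10) − 18·(-6)] + [18·(-7) − 14·(-10)]| = 20, so the area is 10.
The number of boundary lattice points is Σ gcd(|Δx|,|Δy|) = gcd(8,1) + gcd(12,4) + gcd(4,3) = 1+4+1 = 6.
Pick's theorem gives I = A − B/2 + 1 = 10 − 6/2 + 1 = 8.

8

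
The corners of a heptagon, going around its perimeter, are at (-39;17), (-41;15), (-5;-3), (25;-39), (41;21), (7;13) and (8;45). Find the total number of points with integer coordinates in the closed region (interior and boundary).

2614

Using the shoelace formula, 2A = |[(-39)·15 − (-41)·17] + [(-41)·(-3) − (-5)·15] + [(-5)·(-39) − 25·(-3)] + [25·21 − 41·(-39)] + [41·13 − 7·21] + [7·45 − 8·13] + [8·17 − (-39)·45]| = 5192, so the area is 2596.
Summing gcd(|Δx|,|Δy|) over the edges gives the boundary count: gcd(2,2) + gcd(36,18) + gcd(30,36) + gcd(16,60) + gcd(34,8) + gcd(1,32) + gcd(47,28) = 2+18+6+4+2+1+1 = 34.
Pick's theorem gives I = A − B/2 + 1 = 2596 − 34/2 + 1 = 2580, so the closed region contains I + B = 2580 + 34 = 2614 lattice points.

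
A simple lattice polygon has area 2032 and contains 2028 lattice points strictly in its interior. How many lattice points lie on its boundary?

Pick's theorem gives A = I + B/2 − 1, so B = 2(A − I + 1) = 2(2032 − 2028 + 1) = 10.

10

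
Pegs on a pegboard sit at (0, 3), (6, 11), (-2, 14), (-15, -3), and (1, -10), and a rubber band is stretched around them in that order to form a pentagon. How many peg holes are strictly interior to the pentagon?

Using the shoelace formula, 2A = |[0·11 − 6·3] + [6·14 − (-2)·11] + [(-2)·(-3) − (-15)·14] + [(-15)·(-10) − 1·(-3)] + [1·3 − 0·(-10)]| = 460, so the area is 230.
Along each edge there are gcd(|Δx|,|Δy|)+1 lattice points, so counting each shared vertex once the boundary has gcd(6,8) + gcd(8,3) + gcd(13,17) + gcd(16,7) + gcd(1,13) = 2+1+1+1+1 = 6.
Pick's theorem gives I = A − B/2 + 1 = 230 − 6/2 + 1 = 228.

228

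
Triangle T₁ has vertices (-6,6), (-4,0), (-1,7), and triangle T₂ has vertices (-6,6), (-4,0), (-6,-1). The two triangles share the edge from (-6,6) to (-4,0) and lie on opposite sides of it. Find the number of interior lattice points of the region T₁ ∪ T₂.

19

The union is the simple quadrilateral with vertices (-6,6), (-1,7), (-4,0), (-6,-1) in order.
Using the shoelace formula, 2A = |((-6)·7 − (-1)·6) + ((-1)·0 − (-4)·7) + ((-4)·(-1) − (-6)·0) + ((-6)·6 − (-6)·(-1))| = 46, so the area is 23.
The number of boundary lattice points is Σ gcd(|Δx|,|Δy|) = gcd(5,1) + gcd(3,7) + gcd(2,1) + gcd(0,7) = 1+1+1+7 = 10.
By Pick's theorem I = A − B/2 + 1 = 23 − 10/2 + 1 = 19.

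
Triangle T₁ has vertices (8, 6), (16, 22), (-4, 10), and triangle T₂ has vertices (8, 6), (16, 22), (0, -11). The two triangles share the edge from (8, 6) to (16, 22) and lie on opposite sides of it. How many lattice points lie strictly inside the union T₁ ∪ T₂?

112

The union is the simple quadrilateral with vertices (8, 6), (-4, 10), (16, 22), (0, -11) in order.
Using the shoelace formula, 2A = |[8·10 − (-4)·6] + [(-4)·22 − 16·10] + [16·(-11) − 0·22] + [0·6 − 8·(-11)]| = 232, so the area is 116.
Along each edge there are gcd(|Δx|,|Δy|)+1 lattice points, so counting each shared vertex once the boundary has gcd(12,4) + gcd(20,12) + gcd(16,33) + gcd(8,17) = 4+4+1+1 = 10.
By Pick's theorem I = A − B/2 + 1 = 116 − 10/2 + 1 = 112.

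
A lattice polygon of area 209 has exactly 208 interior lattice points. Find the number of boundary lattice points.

Pick's theorem gives A = I + B/2 − 1, so B = 2(A − I + 1) = 2(209 − 208 + 1) = 4.

4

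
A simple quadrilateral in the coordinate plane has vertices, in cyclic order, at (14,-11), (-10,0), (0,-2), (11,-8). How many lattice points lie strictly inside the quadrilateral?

36

Using the shoelace formula, 2A = |[14·0 − (-10)·(-11)] + [(-10)·(-2) − 0·0] + [0·(-8) − 11·(-2)] + [11·(-11) − 14·(-8)]| = 77, so the area is 38.5.
The number of boundary lattice points is Σ gcd(|Δx|,|Δy|) = gcd(24,11) + gcd(10,2) + gcd(11,6) + gcd(3,3) = 1+2+1+3 = 7.
By Pick's theorem A = I + B/2 − 1, so I = 38.5 − 7/2 + 1 = 36.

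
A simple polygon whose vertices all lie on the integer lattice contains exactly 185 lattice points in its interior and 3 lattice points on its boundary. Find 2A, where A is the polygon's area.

371

By Pick's theorem, A = I + B/2 − 1 = 185 + 3/2 − 1 = 371/2.
Hence 2A = 371.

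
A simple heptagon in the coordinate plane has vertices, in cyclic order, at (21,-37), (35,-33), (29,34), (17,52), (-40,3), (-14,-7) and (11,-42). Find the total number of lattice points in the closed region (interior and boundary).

3648

By the shoelace formula, twice the signed area is |(21·(-33) − 35·(-37)) + (35·34 − 29·(-33)) + (29·52 − 17·34) + (17·3 − (-40)·52) + ((-40)·(-7) − (-14)·3) + ((-14)·(-42) − 11·(-7)) + (11·(-37) − 21·(-42))| = 7272, so the area is 3636.
The number of boundary lattice points is Σ gcd(|Δx|,|Δy|) = gcd(14,4) + gcd(6,67) + gcd(12,18) + gcd(57,49) + gcd(26,10) + gcd(25,35) + gcd(10,5) = 2+1+6+1+2+5+5 = 22.
Pick's theorem gives I = A − B/2 + 1 = 3636 − 22/2 + 1 = 3626, so the closed region contains I + B = 3626 + 22 = 3648 lattice points.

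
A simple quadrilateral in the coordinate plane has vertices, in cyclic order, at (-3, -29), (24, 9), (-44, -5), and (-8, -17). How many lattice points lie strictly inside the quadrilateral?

By the shoelace formula, twice the signed area is |[(-3)·9 − 24·(-29)] + [24·(-5) − (-44)·9] + [(-44)·(-17) − (-8)·(-5)] + [(-8)·(-29) − (-3)·(-17)]| = 1834, so the area is 917.
The number of boundary lattice points is Σ gcd(|Δx|,|Δy|) = gcd(27,38) + gcd(68,14) + gcd(36,12) + gcd(5,12) = 1+2+12+1 = 16.
By Pick's theorem A = I + B/2 − 1, so I = 917 − 16/2 + 1 = 910.

910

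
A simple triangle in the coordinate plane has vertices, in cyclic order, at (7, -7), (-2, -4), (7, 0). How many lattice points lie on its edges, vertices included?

11

Along each edge there are gcd(|Δx|,|Δy|)+1 lattice points, so counting each shared vertex once the boundary has gcd(9,3) + gcd(9,4) + gcd(0,7) = 3+1+7 = 11.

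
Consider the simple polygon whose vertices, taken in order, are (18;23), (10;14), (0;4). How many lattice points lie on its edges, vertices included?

Along each edge there are gcd(|Δx|,|Δy|)+1 lattice points, so counting each shared vertex once the boundary has gcd(8,9) + gcd(10,10) + gcd(18,19) = 1+10+1 = 12.

12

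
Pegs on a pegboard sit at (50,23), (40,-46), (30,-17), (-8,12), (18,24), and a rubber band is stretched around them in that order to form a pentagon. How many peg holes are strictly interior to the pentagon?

1743

Using the shoelace formula, 2A = |(50·(-46) − 40·23) + (40·(-17) − 30·(-46)) + (30·12 − (-8)·(-17)) + ((-8)·24 − 18·12) + (18·23 − 50·24)| = 3490, so the area is 1745.
Summing gcd(|Δx|,|Δy|) over the edges gives the boundary count: gcd(10,69) + gcd(10,29) + gcd(38,29) + gcd(26,12) + gcd(32,1) = 1+1+1+2+1 = 6.
Pick's theorem gives I = A − B/2 + 1 = 1745 − 6/2 + 1 = 1743.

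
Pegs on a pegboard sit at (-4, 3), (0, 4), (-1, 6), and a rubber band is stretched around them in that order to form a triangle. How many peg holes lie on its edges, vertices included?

5

The number of boundary lattice points is Σ gcd(|Δx|,|Δy|) = gcd(4,1) + gcd(1,2) + gcd(3,3) = 1+1+3 = 5.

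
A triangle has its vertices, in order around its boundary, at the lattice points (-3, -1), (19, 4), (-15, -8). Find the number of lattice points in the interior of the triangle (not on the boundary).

46

The shoelace formula gives twice the area as |((-3)·4 − 19·(-1)) + (19·(-8) − (-15)·4) + ((-15)·(-1) − (-3)·(-8))| = 94, so the area is 47.
The number of boundary lattice points is Σ gcd(|Δx|,|Δy|) = gcd(22,5) + gcd(34,12) + gcd(12,7) = 1+2+1 = 4.
By Pick's theorem A = I + B/2 − 1, so I = 47 − 4/2 + 1 = 46.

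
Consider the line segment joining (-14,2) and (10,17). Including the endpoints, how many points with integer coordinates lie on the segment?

4

The number of lattice points on a segment between lattice points is gcd(|Δx|,|Δy|) + 1 = gcd(24,15) + 1 = 3 + 1 = 4.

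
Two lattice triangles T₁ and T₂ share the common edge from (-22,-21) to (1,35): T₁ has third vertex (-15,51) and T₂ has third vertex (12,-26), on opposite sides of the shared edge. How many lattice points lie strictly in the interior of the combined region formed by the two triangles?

The union is the simple quadrilateral with vertices (-22,-21), (-15,51), (1,35), (12,-26) in order.
The shoelace formula gives twice the area as |((-22)·51 − (-15)·(-21)) + ((-15)·35 − 1·51) + (1·(-26) − 12·35) + (12·(-21) − (-22)·(-26))| = 3283, so the area is 3283/2.
The number of boundary lattice points is Σ gcd(|Δx|,|Δy|) = gcd(7,72) + gcd(16,16) + gcd(11,61) + gcd(34,5) = 1+16+1+1 = 19.
By Pick's theorem I = A − B/2 + 1 = 3283/2 − 19/2 + 1 = 1633.

1633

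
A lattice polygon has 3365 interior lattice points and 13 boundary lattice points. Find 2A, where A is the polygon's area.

By Pick's theorem, A = I + B/2 − 1 = 3365 + 13/2 − 1 = 6741/2.
Hence 2A = 6741.

6741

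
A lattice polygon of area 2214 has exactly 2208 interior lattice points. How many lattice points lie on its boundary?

14

Pick's theorem gives A = I + B/2 − 1, so B = 2(A − I + 1) = 2(2214 − 2208 + 1) = 14.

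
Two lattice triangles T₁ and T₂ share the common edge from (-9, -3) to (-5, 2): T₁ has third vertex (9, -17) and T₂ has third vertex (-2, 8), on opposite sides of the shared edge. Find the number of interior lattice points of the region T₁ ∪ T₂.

75

The union is the simple quadrilateral with vertices (-9, -3), (9, -17), (-5, 2), (-2, 8) in order.
Using the shoelace formula, 2A = |[(-9)·(-17) − 9·(-3)] + [9·2 − (-5)·(-17)] + [(-5)·8 − (-2)·2] + [(-2)·(-3) − (-9)·8]| = 155, so the area is 77.5.
Summing gcd(|Δx|,|Δy|) over the edges gives the boundary count: gcd(18,14) + gcd(14,19) + gcd(3,6) + gcd(7,11) = 2+1+3+1 = 7.
By Pick's theorem I = A − B/2 + 1 = 77.5 − 7/2 + 1 = 75.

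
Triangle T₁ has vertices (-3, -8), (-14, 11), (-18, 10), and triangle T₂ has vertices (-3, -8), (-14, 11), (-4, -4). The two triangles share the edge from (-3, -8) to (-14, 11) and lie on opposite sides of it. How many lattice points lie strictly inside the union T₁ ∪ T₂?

52

The union is the simple quadrilateral with vertices (-3, -8), (-18, 10), (-14, 11), (-4, -4) in order.
The shoelace formula gives twice the area as |((-3)·10 − (-18)·(-8)) + ((-18)·11 − (-14)·10) + ((-14)·(-4) − (-4)·11) + ((-4)·(-8) − (-3)·(-4))| = 112, so the area is 56.
Along each edge there are gcd(|Δx|,|Δy|)+1 lattice points, so counting each shared vertex once the boundary has gcd(15,18) + gcd(4,1) + gcd(10,15) + gcd(1,4) = 3+1+5+1 = 10.
By Pick's theorem I = A − B/2 + 1 = 56 − 10/2 + 1 = 52.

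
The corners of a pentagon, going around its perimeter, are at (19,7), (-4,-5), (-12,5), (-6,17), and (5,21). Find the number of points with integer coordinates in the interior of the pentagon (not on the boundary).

Using the shoelace formula, 2A = |(19·(-5) − (-4)·7) + ((-4)·5 − (-12)·(-5)) + ((-12)·17 − (-6)·5) + ((-6)·21 − 5·17) + (5·7 − 19·21)| = 896, so the area is 448.
The number of boundary lattice points is Σ gcd(|Δx|,|Δy|) = gcd(23,12) + gcd(8,10) + gcd(6,12) + gcd(11,4) + gcd(14,14) = 1+2+6+1+14 = 24.
By Pick's theorem A = I + B/2 − 1, so I = 448 − 24/2 + 1 = 437.

437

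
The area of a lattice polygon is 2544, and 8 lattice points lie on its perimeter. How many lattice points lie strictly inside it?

From Pick's theorem, I = A − B/2 + 1 = 2544 − 8/2 + 1 = 2541.

2541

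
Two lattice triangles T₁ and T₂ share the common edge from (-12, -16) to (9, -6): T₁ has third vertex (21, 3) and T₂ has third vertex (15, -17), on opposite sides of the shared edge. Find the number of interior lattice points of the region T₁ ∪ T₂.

178

The union is the simple quadrilateral with vertices (-12, -16), (21, 3), (9, -6), (15, -17) in order.
Using the shoelace formula, 2A = |((-12)·3 − 21·(-16)) + (21·(-6) − 9·3) + (9·(-17) − 15·(-6)) + (15·(-16) − (-12)·(-17))| = 360, so the area is 180.
Along each edge there are gcd(|Δx|,|Δy|)+1 lattice points, so counting each shared vertex once the boundary has gcd(33,19) + gcd(12,9) + gcd(6,11) + gcd(27,1) = 1+3+1+1 = 6.
By Pick's theorem I = A − B/2 + 1 = 180 − 6/2 + 1 = 178.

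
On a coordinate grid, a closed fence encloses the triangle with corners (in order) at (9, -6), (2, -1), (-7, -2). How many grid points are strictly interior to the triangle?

Using the shoelace formula, 2A = |[9·(-1) − 2·(-6)] + [2·(-2) − (-7)·(-1)] + [(-7)·(-6) − 9·(-2)]| = 52, so the area is 26.
Summing gcd(|Δx|,|Δy|) over the edges gives the boundary count: gcd(7,5) + gcd(9,1) + gcd(16,4) = 1+1+4 = 6.
Pick's theorem gives I = A − B/2 + 1 = 26 − 6/2 + 1 = 24.

24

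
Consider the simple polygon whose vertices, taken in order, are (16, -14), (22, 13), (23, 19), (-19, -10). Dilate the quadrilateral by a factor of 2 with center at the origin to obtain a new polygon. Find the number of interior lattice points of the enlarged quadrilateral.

Using the shoelace formula, 2A = |(16·13 − 22·(-14)) + (22·19 − 23·13) + (23·(-10) − (-19)·19) + ((-19)·(-14) − 16·(-10))| = 1192, so the area is 596.
The number of boundary lattice points is Σ gcd(|Δx|,|Δy|) = gcd(6,27) + gcd(1,6) + gcd(42,29) + gcd(35,4) = 3+1+1+1 = 6.
Scaling by 2 multiplies the area by 2² = 4 (so the new area is 2384) and multiplies the boundary lattice-point count by 2, giving 12.
By Pick's theorem, the interior count of the dilated polygon is 2384 − 12/2 + 1 = 2379.

2379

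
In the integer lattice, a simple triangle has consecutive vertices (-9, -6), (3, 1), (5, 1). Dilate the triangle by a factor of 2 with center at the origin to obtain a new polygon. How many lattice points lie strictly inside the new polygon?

19

Using the shoelace formula, 2A = |[(-9)·1 − 3·(-6)] + [3·1 − 5·1] + [5·(-6) − (-9)·1]| = 14, so the area is 7.
Along each edge there are gcd(|Δx|,|Δy|)+1 lattice points, so counting each shared vertex once the boundary has gcd(12,7) + gcd(2,0) + gcd(14,7) = 1+2+7 = 10.
Scaling by 2 multiplies the area by 2² = 4 (so the new area is 28) and multiplies the boundary lattice-point count by 2, giving 20.
By Pick's theorem, the interior count of the dilated polygon is 28 − 20/2 + 1 = 19.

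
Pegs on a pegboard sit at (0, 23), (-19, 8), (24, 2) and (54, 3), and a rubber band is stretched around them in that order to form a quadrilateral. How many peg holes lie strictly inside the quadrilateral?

705

Using the shoelace formula, 2A = |(0·8 − (-19)·23) + ((-19)·2 − 24·8) + (24·3 − 54·2) + (54·23 − 0·3)| = 1413, so the area is 706.5.
Along each edge there are gcd(|Δx|,|Δy|)+1 lattice points, so counting each shared vertex once the boundary has gcd(19,15) + gcd(43,6) + gcd(30,1) + gcd(54,20) = 1+1+1+2 = 5.
By Pick's theorem A = I + B/2 − 1, so I = 706.5 − 5/2 + 1 = 705.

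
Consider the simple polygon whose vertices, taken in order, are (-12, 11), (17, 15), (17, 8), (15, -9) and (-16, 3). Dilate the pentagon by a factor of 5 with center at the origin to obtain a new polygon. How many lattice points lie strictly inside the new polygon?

By the shoelace formula, twice the signed area is |((-12)·15 − 17·11) + (17·8 − 17·15) + (17·(-9) − 15·8) + (15·3 − (-16)·(-9)) + ((-16)·11 − (-12)·3)| = 998, so the area is 499.
The number of boundary lattice points is Σ gcd(|Δx|,|Δy|) = gcd(29,4) + gcd(0,7) + gcd(2,17) + gcd(31,12) + gcd(4,8) = 1+7+1+1+4 = 14.
Scaling by 5 multiplies the area by 5² = 25 (so the new area is 12475) and multiplies the boundary lattice-point count by 5, giving 70.
By Pick's theorem, the interior count of the dilated polygon is 12475 − 70/2 + 1 = 12441.

12441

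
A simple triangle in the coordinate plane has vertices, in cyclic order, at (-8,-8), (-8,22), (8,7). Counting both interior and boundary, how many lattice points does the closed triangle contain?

257

The shoelace formula gives twice the area as |[(-8)·22 − (-8)·(-8)] + [(-8)·7 − 8·22] + [8·(-8) − (-8)·7]| = 480, so the area is 240.
Summing gcd(|Δx|,|Δy|) over the edges gives the boundary count: gcd(0,30) + gcd(16,15) + gcd(16,15) = 30+1+1 = 32.
Pick's theorem gives I = A − B/2 + 1 = 240 − 32/2 + 1 = 225, so the closed region contains I + B = 225 + 32 = 257 lattice points.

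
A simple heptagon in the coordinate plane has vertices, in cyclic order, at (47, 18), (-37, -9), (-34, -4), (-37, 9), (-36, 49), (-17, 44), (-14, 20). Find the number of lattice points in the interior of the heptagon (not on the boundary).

1758

The shoelace formula gives twice the area as |[47·(-9) − (-37)·18] + [(-37)·(-4) − (-34)·(-9)] + [(-34)·9 − (-37)·(-4)] + [(-37)·49 − (-36)·9] + [(-36)·44 − (-17)·49] + [(-17)·20 − (-14)·44] + [(-14)·18 − 47·20]| = 3525, so the area is 3525/2.
Along each edge there are gcd(|Δx|,|Δy|)+1 lattice points, so counting each shared vertex once the boundary has gcd(84,27) + gcd(3,5) + gcd(3,13) + gcd(1,40) + gcd(19,5) + gcd(3,24) + gcd(61,2) = 3+1+1+1+1+3+1 = 11.
Pick's theorem gives I = A − B/2 + 1 = 3525/2 − 11/2 + 1 = 1758.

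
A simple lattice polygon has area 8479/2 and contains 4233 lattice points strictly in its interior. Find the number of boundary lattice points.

15

Pick's theorem gives A = I + B/2 − 1, so B = 2(A − I + 1) = 2(8479/2 − 4233 + 1) = 15.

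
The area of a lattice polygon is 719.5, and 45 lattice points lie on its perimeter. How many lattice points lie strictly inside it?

698

From Pick's theorem, I = A − B/2 + 1 = 719.5 − 45/2 + 1 = 698.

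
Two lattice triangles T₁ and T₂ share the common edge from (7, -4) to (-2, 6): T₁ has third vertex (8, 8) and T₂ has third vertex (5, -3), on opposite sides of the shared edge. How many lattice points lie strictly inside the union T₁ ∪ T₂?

63

The union is the simple quadrilateral with vertices (7, -4), (8, 8), (-2, 6), (5, -3) in order.
Using the shoelace formula, 2A = |[7·8 − 8·(-4)] + [8·6 − (-2)·8] + [(-2)·(-3) − 5·6] + [5·(-4) − 7·(-3)]| = 129, so the area is 129/2.
Summing gcd(|Δx|,|Δy|) over the edges gives the boundary count: gcd(1,12) + gcd(10,2) + gcd(7,9) + gcd(2,1) = 1+2+1+1 = 5.
By Pick's theorem I = A − B/2 + 1 = 129/2 − 5/2 + 1 = 63.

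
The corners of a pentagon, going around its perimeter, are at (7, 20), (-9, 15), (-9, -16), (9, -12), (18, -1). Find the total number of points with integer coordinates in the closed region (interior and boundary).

Using the shoelace formula, 2A = |[7·15 − (-9)·20] + [(-9)·(-16) − (-9)·15] + [(-9)·(-12) − 9·(-16)] + [9·(-1) − 18·(-12)] + [18·20 − 7·(-1)]| = 1390, so the area is 695.
Summing gcd(|Δx|,|Δy|) over the edges gives the boundary count: gcd(16,5) + gcd(0,31) + gcd(18,4) + gcd(9,11) + gcd(11,21) = 1+31+2+1+1 = 36.
Pick's theorem gives I = A − B/2 + 1 = 695 − 36/2 + 1 = 678, so the closed region contains I + B = 678 + 36 = 714 lattice points.

714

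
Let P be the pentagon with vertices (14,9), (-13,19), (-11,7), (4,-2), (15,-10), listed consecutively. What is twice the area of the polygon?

The shoelace formula gives twice the area as |[14·19 − (-13)·9] + [(-13)·7 − (-11)·19] + [(-11)·(-2) − 4·7] + [4·(-10) − 15·(-2)] + [15·9 − 14·(-10)]| = 760, so the area is 380.

760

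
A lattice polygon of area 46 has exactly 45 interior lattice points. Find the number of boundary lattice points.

4

Pick's theorem gives A = I + B/2 − 1, so B = 2(A − I + 1) = 2(46 − 45 + 1) = 4.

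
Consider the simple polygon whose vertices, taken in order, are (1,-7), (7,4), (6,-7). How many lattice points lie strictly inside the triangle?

25

Using the shoelace formula, 2A = |[1·4 − 7·(-7)] + [7·(-7) − 6·4] + [6·(-7) − 1·(-7)]| = 55, so the area is 55/2.
The number of boundary lattice points is Σ gcd(|Δx|,|Δy|) = gcd(6,11) + gcd(1,11) + gcd(5,0) = 1+1+5 = 7.
By Pick's theorem A = I + B/2 − 1, so I = 55/2 − 7/2 + 1 = 25.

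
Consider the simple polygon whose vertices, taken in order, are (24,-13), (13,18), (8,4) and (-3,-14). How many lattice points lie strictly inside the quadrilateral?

The shoelace formula gives twice the area as |(24·18 − 13·(-13)) + (13·4 − 8·18) + (8·(-14) − (-3)·4) + ((-3)·(-13) − 24·(-14))| = 784, so the area is 392.
Along each edge there are gcd(|Δx|,|Δy|)+1 lattice points, so counting each shared vertex once the boundary has gcd(11,31) + gcd(5,14) + gcd(11,18) + gcd(27,1) = 1+1+1+1 = 4.
By Pick's theorem A = I + B/2 − 1, so I = 392 − 4/2 + 1 = 391.

391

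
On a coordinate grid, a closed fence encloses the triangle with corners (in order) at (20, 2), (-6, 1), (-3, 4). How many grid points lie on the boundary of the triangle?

Summing gcd(|Δx|,|Δy|) over the edges gives the boundary count: gcd(26,1) + gcd(3,3) + gcd(23,2) = 1+3+1 = 5.

5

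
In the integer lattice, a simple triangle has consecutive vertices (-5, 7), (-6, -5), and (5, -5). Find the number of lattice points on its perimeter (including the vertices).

14

The number of boundary lattice points is Σ gcd(|Δx|,|Δy|) = gcd(1,12) + gcd(11,0) + gcd(10,12) = 1+11+2 = 14.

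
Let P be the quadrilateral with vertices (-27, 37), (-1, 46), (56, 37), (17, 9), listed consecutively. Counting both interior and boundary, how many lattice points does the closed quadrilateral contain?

1541

By the shoelace formula, twice the signed area is |((-27)·46 − (-1)·37) + ((-1)·37 − 56·46) + (56·9 − 17·37) + (17·37 − (-27)·9)| = 3071, so the area is 1535.5.
Along each edge there are gcd(|Δx|,|Δy|)+1 lattice points, so counting each shared vertex once the boundary has gcd(26,9) + gcd(57,9) + gcd(39,28) + gcd(44,28) = 1+3+1+4 = 9.
Pick's theorem gives I = A − B/2 + 1 = 1535.5 − 9/2 + 1 = 1532, so the closed region contains I + B = 1532 + 9 = 1541 lattice points.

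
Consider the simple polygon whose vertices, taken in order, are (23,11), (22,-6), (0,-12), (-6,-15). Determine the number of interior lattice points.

The shoelace formula gives twice the area as |(23·(-6) − 22·11) + (22·(-12) − 0·(-6)) + (0·(-15) − (-6)·(-12)) + ((-6)·11 − 23·(-15))| = 437, so the area is 218.5.
Along each edge there are gcd(|Δx|,|Δy|)+1 lattice points, so counting each shared vertex once the boundary has gcd(1,17) + gcd(22,6) + gcd(6,3) + gcd(29,26) = 1+2+3+1 = 7.
By Pick's theorem A = I + B/2 − 1, so I = 218.5 − 7/2 + 1 = 216.

216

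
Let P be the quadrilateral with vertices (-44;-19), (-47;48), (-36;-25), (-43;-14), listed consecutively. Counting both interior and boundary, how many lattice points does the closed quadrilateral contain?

239

Using the shoelace formula, 2A = |[(-44)·48 − (-47)·(-19)] + [(-47)·(-25) − (-36)·48] + [(-36)·(-14) − (-43)·(-25)] + [(-43)·(-19) − (-44)·(-14)]| = 472, so the area is 236.
Along each edge there are gcd(|Δx|,|Δy|)+1 lattice points, so counting each shared vertex once the boundary has gcd(3,67) + gcd(11,73) + gcd(7,11) + gcd(1,5) = 1+1+1+1 = 4.
Pick's theorem gives I = A − B/2 + 1 = 236 − 4/2 + 1 = 235, so the closed region contains I + B = 235 + 4 = 239 lattice points.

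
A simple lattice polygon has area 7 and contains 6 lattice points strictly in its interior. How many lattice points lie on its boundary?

4

Pick's theorem gives A = I + B/2 − 1, so B = 2(A − I + 1) = 2(7 − 6 + 1) = 4.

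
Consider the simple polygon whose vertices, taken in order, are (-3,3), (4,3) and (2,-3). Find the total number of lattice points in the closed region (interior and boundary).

27

By the shoelace formula, twice the signed area is |((-3)·3 − 4·3) + (4·(-3) − 2·3) + (2·3 − (-3)·(-3))| = 42, so the area is 21.
Along each edge there are gcd(|Δx|,|Δy|)+1 lattice points, so counting each shared vertex once the boundary has gcd(7,0) + gcd(2,6) + gcd(5,6) = 7+2+1 = 10.
Pick's theorem gives I = A − B/2 + 1 = 21 − 10/2 + 1 = 17, so the closed region contains I + B = 17 + 10 = 27 lattice points.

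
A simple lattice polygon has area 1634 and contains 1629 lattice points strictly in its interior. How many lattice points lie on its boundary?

12

Pick's theorem gives A = I + B/2 − 1, so B = 2(A − I + 1) = 2(1634 − 1629 + 1) = 12.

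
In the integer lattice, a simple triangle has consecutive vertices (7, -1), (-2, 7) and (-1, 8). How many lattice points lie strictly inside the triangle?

8

By the shoelace formula, twice the signed area is |[7·7 − (-2)·(-1)] + [(-2)·8 − (-1)·7] + [(-1)·(-1) − 7·8]| = 17, so the area is 8.5.
Along each edge there are gcd(|Δx|,|Δy|)+1 lattice points, so counting each shared vertex once the boundary has gcd(9,8) + gcd(1,1) + gcd(8,9) = 1+1+1 = 3.
Pick's theorem gives I = A − B/2 + 1 = 8.5 − 3/2 + 1 = 8.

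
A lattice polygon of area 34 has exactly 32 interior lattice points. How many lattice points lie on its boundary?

6

Pick's theorem gives A = I + B/2 − 1, so B = 2(A − I + 1) = 2(34 − 32 + 1) = 6.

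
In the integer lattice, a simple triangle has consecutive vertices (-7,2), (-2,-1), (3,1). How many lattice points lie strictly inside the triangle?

Using the shoelace formula, 2A = |[(-7)·(-1) − (-2)·2] + [(-2)·1 − 3·(-1)] + [3·2 − (-7)·1]| = 25, so the area is 12.5.
Along each edge there are gcd(|Δx|,|Δy|)+1 lattice points, so counting each shared vertex once the boundary has gcd(5,3) + gcd(5,2) + gcd(10,1) = 1+1+1 = 3.
Pick's theorem gives I = A − B/2 + 1 = 12.5 − 3/2 + 1 = 12.

12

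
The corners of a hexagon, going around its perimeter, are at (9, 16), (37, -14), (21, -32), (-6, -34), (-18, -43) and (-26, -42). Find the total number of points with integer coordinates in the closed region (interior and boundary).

1640

By the shoelace formula, twice the signed area is |(9·(-14) − 37·16) + (37·(-32) − 21·(-14)) + (21·(-34) − (-6)·(-32)) + ((-6)·(-43) − (-18)·(-34)) + ((-18)·(-42) − (-26)·(-43)) + ((-26)·16 − 9·(-42))| = 3268, so the area is 1634.
Summing gcd(|Δx|,|Δy|) over the edges gives the boundary count: gcd(28,30) + gcd(16,18) + gcd(27,2) + gcd(12,9) + gcd(8,1) + gcd(35,58) = 2+2+1+3+1+1 = 10.
Pick's theorem gives I = A − B/2 + 1 = 1634 − 10/2 + 1 = 1630, so the closed region contains I + B = 1630 + 10 = 1640 lattice points.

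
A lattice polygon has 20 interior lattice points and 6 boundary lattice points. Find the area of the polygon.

22

Pick's theorem states A = I + B/2 − 1, so A = 20 + 6/2 − 1 = 22.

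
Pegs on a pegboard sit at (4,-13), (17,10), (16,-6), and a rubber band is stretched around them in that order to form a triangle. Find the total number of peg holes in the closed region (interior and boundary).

95

The shoelace formula gives twice the area as |(4·10 − 17·(-13)) + (17·(-6) − 16·10) + (16·(-13) − 4·(-6))| = 185, so the area is 92.5.
The number of boundary lattice points is Σ gcd(|Δx|,|Δy|) = gcd(13,23) + gcd(1,16) + gcd(12,7) = 1+1+1 = 3.
Pick's theorem gives I = A − B/2 + 1 = 92.5 − 3/2 + 1 = 92, so the closed region contains I + B = 92 + 3 = 95 lattice points.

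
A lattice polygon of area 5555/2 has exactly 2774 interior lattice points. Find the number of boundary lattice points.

9

Pick's theorem gives A = I + B/2 − 1, so B = 2(A − I + 1) = 2(5555/2 − 2774 + 1) = 9.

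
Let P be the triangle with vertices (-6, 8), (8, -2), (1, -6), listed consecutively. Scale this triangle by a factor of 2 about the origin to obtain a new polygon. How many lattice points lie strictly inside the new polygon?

243

Using the shoelace formula, 2A = |[(-6)·(-2) − 8·8] + [8·(-6) − 1·(-2)] + [1·8 − (-6)·(-6)]| = 126, so the area is 63.
Along each edge there are gcd(|Δx|,|Δy|)+1 lattice points, so counting each shared vertex once the boundary has gcd(14,10) + gcd(7,4) + gcd(7,14) = 2+1+7 = 10.
Scaling by 2 multiplies the area by 2² = 4 (so the new area is 252) and multiplies the boundary lattice-point count by 2, giving 20.
By Pick's theorem, the interior count of the dilated polygon is 252 − 20/2 + 1 = 243.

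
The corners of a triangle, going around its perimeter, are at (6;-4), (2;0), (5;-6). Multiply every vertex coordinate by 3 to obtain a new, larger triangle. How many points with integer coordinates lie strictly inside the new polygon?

43

By the shoelace formula, twice the signed area is |[6·0 − 2·(-4)] + [2·(-6) − 5·0] + [5·(-4) − 6·(-6)]| = 12, so the area is 6.
Along each edge there are gcd(|Δx|,|Δy|)+1 lattice points, so counting each shared vertex once the boundary has gcd(4,4) + gcd(3,6) + gcd(1,2) = 4+3+1 = 8.
Scaling by 3 multiplies the area by 3² = 9 (so the new area is 54) and multiplies the boundary lattice-point count by 3, giving 24.
By Pick's theorem, the interior count of the dilated polygon is 54 − 24/2 + 1 = 43.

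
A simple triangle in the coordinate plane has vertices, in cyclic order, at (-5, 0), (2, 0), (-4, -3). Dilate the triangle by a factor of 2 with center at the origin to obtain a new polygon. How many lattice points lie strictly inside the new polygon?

By the shoelace formula, twice the signed area is |[(-5)·0 − 2·0] + [2·(-3) − (-4)·0] + [(-4)·0 − (-5)·(-3)]| = 21, so the area is 10.5.
The number of boundary lattice points is Σ gcd(|Δx|,|Δy|) = gcd(7,0) + gcd(6,3) + gcd(1,3) = 7+3+1 = 11.
Scaling by 2 multiplies the area by 2² = 4 (so the new area is 42) and multiplies the boundary lattice-point count by 2, giving 22.
By Pick's theorem, the interior count of the dilated polygon is 42 − 22/2 + 1 = 32.

32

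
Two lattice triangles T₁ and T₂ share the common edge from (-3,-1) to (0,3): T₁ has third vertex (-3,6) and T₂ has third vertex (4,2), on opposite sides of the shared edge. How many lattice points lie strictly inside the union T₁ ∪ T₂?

The union is the simple quadrilateral with vertices (-3,-1), (-3,6), (0,3), (4,2) in order.
Using the shoelace formula, 2A = |((-3)·6 − (-3)·(-1)) + ((-3)·3 − 0·6) + (0·2 − 4·3) + (4·(-1) − (-3)·2)| = 40, so the area is 20.
Summing gcd(|Δx|,|Δy|) over the edges gives the boundary count: gcd(0,7) + gcd(3,3) + gcd(4,1) + gcd(7,3) = 7+3+1+1 = 12.
By Pick's theorem I = A − B/2 + 1 = 20 − 12/2 + 1 = 15.

15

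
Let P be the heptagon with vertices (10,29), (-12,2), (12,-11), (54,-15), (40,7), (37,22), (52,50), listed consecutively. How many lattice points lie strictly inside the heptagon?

2087

By the shoelace formula, twice the signed area is |(10·2 − (-12)·29) + ((-12)·(-11) − 12·2) + (12·(-15) − 54·(-11)) + (54·7 − 40·(-15)) + (40·22 − 37·7) + (37·50 − 52·22) + (52·29 − 10·50)| = 4203, so the area is 4203/2.
Along each edge there are gcd(|Δx|,|Δy|)+1 lattice points, so counting each shared vertex once the boundary has gcd(22,27) + gcd(24,13) + gcd(42,4) + gcd(14,22) + gcd(3,15) + gcd(15,28) + gcd(42,21) = 1+1+2+2+3+1+21 = 31.
Pick's theorem gives I = A − B/2 + 1 = 4203/2 − 31/2 + 1 = 2087.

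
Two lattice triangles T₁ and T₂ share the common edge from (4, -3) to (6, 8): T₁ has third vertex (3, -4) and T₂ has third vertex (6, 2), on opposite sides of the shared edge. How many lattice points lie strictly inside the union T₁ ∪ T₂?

6

The union is the simple quadrilateral with vertices (4, -3), (3, -4), (6, 8), (6, 2) in order.
Using the shoelace formula, 2A = |[4·(-4) − 3·(-3)] + [3·8 − 6·(-4)] + [6·2 − 6·8] + [6·(-3) − 4·2]| = 21, so the area is 21/2.
Summing gcd(|Δx|,|Δy|) over the edges gives the boundary count: gcd(1,1) + gcd(3,12) + gcd(0,6) + gcd(2,5) = 1+3+6+1 = 11.
By Pick's theorem I = A − B/2 + 1 = 21/2 − 11/2 + 1 = 6.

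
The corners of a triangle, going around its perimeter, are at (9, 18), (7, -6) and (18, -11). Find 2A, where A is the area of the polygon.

274

Using the shoelace formula, 2A = |[9·(-6) − 7·18] + [7·(-11) − 18·(-6)] + [18·18 − 9·(-11)]| = 274, so the area is 137.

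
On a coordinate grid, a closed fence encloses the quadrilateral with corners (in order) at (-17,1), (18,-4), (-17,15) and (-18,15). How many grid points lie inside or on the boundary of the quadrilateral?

257

Using the shoelace formula, 2A = |[(-17)·(-4) − 18·1] + [18·15 − (-17)·(-4)] + [(-17)·15 − (-18)·15] + [(-18)·1 − (-17)·15]| = 504, so the area is 252.
Along each edge there are gcd(|Δx|,|Δy|)+1 lattice points, so counting each shared vertex once the boundary has gcd(35,5) + gcd(35,19) + gcd(1,0) + gcd(1,14) = 5+1+1+1 = 8.
Pick's theorem gives I = A − B/2 + 1 = 252 − 8/2 + 1 = 249, so the closed region contains I + B = 249 + 8 = 257 lattice points.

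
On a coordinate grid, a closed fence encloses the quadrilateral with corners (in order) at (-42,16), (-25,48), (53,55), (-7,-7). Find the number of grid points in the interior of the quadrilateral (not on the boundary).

2962

By the shoelace formula, twice the signed area is |[(-42)·48 − (-25)·16] + [(-25)·55 − 53·48] + [53·(-7) − (-7)·55] + [(-7)·16 − (-42)·(-7)]| = 5927, so the area is 5927/2.
Summing gcd(|Δx|,|Δy|) over the edges gives the boundary count: gcd(17,32) + gcd(78,7) + gcd(60,62) + gcd(35,23) = 1+1+2+1 = 5.
By Pick's theorem A = I + B/2 − 1, so I = 5927/2 − 5/2 + 1 = 2962.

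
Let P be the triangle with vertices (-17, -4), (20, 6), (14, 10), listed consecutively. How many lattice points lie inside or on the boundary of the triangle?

The shoelace formula gives twice the area as |((-17)·6 − 20·(-4)) + (20·10 − 14·6) + (14·(-4) − (-17)·10)| = 208, so the area is 104.
The number of boundary lattice points is Σ gcd(|Δx|,|Δy|) = gcd(37,10) + gcd(6,4) + gcd(31,14) = 1+2+1 = 4.
Pick's theorem gives I = A − B/2 + 1 = 104 − 4/2 + 1 = 103, so the closed region contains I + B = 103 + 4 = 107 lattice points.

107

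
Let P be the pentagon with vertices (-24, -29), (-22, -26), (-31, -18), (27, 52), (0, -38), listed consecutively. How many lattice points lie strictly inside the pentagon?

The shoelace formula gives twice the area as |[(-24)·(-26) − (-22)·(-29)] + [(-22)·(-18) − (-31)·(-26)] + [(-31)·52 − 27·(-18)] + [27·(-38) − 0·52] + [0·(-29) − (-24)·(-38)]| = 3488, so the area is 1744.
Along each edge there are gcd(|Δx|,|Δy|)+1 lattice points, so counting each shared vertex once the boundary has gcd(2,3) + gcd(9,8) + gcd(58,70) + gcd(27,90) + gcd(24,9) = 1+1+2+9+3 = 16.
Pick's theorem gives I = A − B/2 + 1 = 1744 − 16/2 + 1 = 1737.

1737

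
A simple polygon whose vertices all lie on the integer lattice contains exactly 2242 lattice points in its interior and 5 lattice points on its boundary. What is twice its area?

4487

By Pick's theorem, A = I + B/2 − 1 = 2242 + 5/2 − 1 = 4487/2.
Hence 2A = 4487.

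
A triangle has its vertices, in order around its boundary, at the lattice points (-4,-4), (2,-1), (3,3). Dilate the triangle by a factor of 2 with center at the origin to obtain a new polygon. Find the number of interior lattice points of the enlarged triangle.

32

Using the shoelace formula, 2A = |[(-4)·(-1) − 2·(-4)] + [2·3 − 3·(-1)] + [3·(-4) − (-4)·3]| = 21, so the area is 21/2.
Summing gcd(|Δx|,|Δy|) over the edges gives the boundary count: gcd(6,3) + gcd(1,4) + gcd(7,7) = 3+1+7 = 11.
Scaling by 2 multiplies the area by 2² = 4 (so the new area is 42) and multiplies the boundary lattice-point count by 2, giving 22.
By Pick's theorem, the interior count of the dilated polygon is 42 − 22/2 + 1 = 32.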